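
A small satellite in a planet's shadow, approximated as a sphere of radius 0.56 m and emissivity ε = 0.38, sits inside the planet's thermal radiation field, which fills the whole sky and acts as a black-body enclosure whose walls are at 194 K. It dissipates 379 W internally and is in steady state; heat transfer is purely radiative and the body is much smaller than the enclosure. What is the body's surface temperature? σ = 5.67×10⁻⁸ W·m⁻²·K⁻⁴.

For a small grey body in a large enclosure, net radiated power = εσA(T⁴ − T_w⁴).
Steady state: P = εσA(T⁴ − T_w⁴) with A = 4πr² = 3.941 m².
T⁴ = P/(εσA) + T_w⁴ = 379/(0.38·5.67×10⁻⁸·3.941) + (194)⁴
    = 4.464×10⁹ + 1.416×10⁹ = 5.880×10⁹ K⁴.

T ≈ 277 K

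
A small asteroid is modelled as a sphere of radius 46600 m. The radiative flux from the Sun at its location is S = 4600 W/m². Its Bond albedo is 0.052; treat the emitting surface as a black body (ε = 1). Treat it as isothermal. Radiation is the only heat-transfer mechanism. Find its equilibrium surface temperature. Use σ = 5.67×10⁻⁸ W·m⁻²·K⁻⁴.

T ≈ 372 K

At equilibrium, absorbed power = emitted power.
Absorbing cross-section = πr² = 6.822×10⁹ m²; emitting surface = 4πr² = 2.729×10¹⁰ m² (ratio 4).
(1−a)S·A_cross = εσ·A_surf·T⁴  ⇒  T⁴ = (1−a)S/(4σ).
T⁴ = 0.948·4600/(4·5.67×10⁻⁸) = 1.923×10¹⁰ K⁴.
T = (1.923×10¹⁰)^(1/4).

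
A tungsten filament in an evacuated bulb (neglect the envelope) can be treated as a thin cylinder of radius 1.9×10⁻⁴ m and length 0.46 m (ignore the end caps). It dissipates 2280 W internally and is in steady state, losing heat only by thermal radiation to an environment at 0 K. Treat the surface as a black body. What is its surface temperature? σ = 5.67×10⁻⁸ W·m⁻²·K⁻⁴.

T ≈ 2930 K

Steady state: internal power = radiated power, P = εσA T⁴.
Radiating area A = 2πrL = 5.492×10⁻⁴ m².
T⁴ = P/(εσA) = 2280/(1.0·5.67×10⁻⁸·5.492×10⁻⁴) = 7.323×10¹³ K⁴.
T = (7.323×10¹³)^(1/4).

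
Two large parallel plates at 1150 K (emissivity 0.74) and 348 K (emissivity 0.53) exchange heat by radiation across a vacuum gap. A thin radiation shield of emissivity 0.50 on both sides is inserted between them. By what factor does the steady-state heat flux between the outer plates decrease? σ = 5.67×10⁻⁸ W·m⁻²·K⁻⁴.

Without shield: q₀ = σΔ(T⁴)/(1/ε₁+1/ε₂−1) with denominator 2.238.
With shield the two gaps are in series; the resistances add: (1/ε₁+1/ε_s−1)+(1/ε_s+1/ε₂−1) = 2.351+2.887 = 5.238.
Heat-flux ratio q₀/q = 5.238/2.238.

factor ≈ 2.34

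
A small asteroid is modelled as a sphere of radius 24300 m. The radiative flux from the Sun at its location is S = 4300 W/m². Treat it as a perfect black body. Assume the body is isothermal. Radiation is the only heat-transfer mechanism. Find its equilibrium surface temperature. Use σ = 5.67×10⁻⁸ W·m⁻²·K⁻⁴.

T ≈ 371 K

At equilibrium, absorbed power = emitted power.
Absorbing cross-section = πr² = 1.855×10⁹ m²; emitting surface = 4πr² = 7.420×10⁹ m² (ratio 4).
S·A_cross = εσ·A_surf·T⁴  ⇒  T⁴ = S/(4σ).
T⁴ = 1.00·4300/(4·5.67×10⁻⁸) = 1.896×10¹⁰ K⁴.
T = (1.896×10¹⁰)^(1/4).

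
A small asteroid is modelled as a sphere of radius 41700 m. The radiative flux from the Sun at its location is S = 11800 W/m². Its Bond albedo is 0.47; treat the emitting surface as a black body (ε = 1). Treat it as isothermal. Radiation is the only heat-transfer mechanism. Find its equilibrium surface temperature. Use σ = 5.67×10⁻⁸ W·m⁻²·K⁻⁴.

T ≈ 408 K

At equilibrium, absorbed power = emitted power.
Absorbing cross-section = πr² = 5.463×10⁹ m²; emitting surface = 4πr² = 2.185×10¹⁰ m² (ratio 4).
(1−a)S·A_cross = εσ·A_surf·T⁴  ⇒  T⁴ = (1−a)S/(4σ).
T⁴ = 0.530·11800/(4·5.67×10⁻⁸) = 2.757×10¹⁰ K⁴.
T = (2.757×10¹⁰)^(1/4).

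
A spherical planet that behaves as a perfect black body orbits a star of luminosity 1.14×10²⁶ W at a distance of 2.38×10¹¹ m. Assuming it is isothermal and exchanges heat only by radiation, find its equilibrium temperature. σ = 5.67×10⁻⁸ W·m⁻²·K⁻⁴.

First find the stellar flux at distance d: S = L/(4πd²) = 1.14×10²⁶/(4π·(2.38×10¹¹)²) = 160.2 W/m².
For an isothermal sphere, absorbed (1−a)S·πr² = emitted σ·4πr²·T⁴, so T⁴ = (1−a)S/(4σ).
T⁴ = 1.00·160.2/(4·5.67×10⁻⁸) = 7.062×10⁸ K⁴.

T ≈ 163 K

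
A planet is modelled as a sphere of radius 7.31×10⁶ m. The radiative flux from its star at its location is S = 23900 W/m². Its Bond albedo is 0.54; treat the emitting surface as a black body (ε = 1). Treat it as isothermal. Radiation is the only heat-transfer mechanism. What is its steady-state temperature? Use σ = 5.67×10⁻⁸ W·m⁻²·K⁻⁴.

At equilibrium, absorbed power = emitted power.
Absorbing cross-section = πr² = 1.679×10¹⁴ m²; emitting surface = 4πr² = 6.715×10¹⁴ m² (ratio 4).
(1−a)S·A_cross = εσ·A_surf·T⁴  ⇒  T⁴ = (1−a)S/(4σ).
T⁴ = 0.460·23900/(4·5.67×10⁻⁸) = 4.847×10¹⁰ K⁴.
T = (4.847×10¹⁰)^(1/4).

T ≈ 469 K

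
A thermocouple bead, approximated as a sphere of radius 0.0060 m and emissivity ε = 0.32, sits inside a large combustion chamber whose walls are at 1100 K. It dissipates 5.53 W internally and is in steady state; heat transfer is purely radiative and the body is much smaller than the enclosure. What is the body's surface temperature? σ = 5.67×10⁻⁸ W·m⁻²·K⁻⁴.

For a small grey body in a large enclosure, net radiated power = εσA(T⁴ − T_w⁴).
Steady state: P = εσA(T⁴ − T_w⁴) with A = 4πr² = 4.524×10⁻⁴ m².
T⁴ = P/(εσA) + T_w⁴ = 5.53/(0.32·5.67×10⁻⁸·4.524×10⁻⁴) + (1100)⁴
    = 6.737×10¹¹ + 1.464×10¹² = 2.138×10¹² K⁴.

T ≈ 1210 K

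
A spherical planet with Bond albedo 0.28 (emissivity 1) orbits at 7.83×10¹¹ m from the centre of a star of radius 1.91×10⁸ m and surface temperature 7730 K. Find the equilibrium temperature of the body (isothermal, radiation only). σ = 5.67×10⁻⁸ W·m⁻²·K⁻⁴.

T ≈ 78.6 K

The star's surface emits σT_*⁴; at distance d the flux is S = σT_*⁴(R_*/d)².
S = 5.67×10⁻⁸·(7730)⁴·(1.91×10⁸/7.83×10¹¹)² = 12.05 W/m².
For an isothermal sphere T⁴ = (1−a)S/(4σ) = 3.824×10⁷ K⁴.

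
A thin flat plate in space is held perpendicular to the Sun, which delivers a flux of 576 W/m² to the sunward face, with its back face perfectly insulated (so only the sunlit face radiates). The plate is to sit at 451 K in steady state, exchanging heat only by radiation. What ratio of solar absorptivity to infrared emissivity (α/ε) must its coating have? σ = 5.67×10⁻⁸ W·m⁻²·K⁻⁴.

α/ε ≈ 4.07

Balance: αS·A = εσ·1A·T⁴ ⇒ α/ε = σT⁴/S.
α/ε = 5.67×10⁻⁸·(451)⁴/576 = 5.67×10⁻⁸·4.137×10¹⁰/576.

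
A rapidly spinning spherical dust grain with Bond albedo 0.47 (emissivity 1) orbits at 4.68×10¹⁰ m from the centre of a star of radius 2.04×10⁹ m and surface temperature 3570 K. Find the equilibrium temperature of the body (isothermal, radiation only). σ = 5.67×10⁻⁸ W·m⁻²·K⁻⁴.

T ≈ 450 K

The star's surface emits σT_*⁴; at distance d the flux is S = σT_*⁴(R_*/d)².
S = 5.67×10⁻⁸·(3570)⁴·(2.04×10⁹/4.68×10¹⁰)² = 17500 W/m².
For an isothermal sphere T⁴ = (1−a)S/(4σ) = 4.089×10¹⁰ K⁴.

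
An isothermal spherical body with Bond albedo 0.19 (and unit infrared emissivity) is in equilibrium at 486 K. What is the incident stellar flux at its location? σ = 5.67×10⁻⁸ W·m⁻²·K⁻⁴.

(1−a)S·πr² = σ·4πr²·T⁴ ⇒ S = 4σT⁴/(1−a).
S = 4·5.67×10⁻⁸·5.579×10¹⁰/0.810.

S ≈ 15600 W/m²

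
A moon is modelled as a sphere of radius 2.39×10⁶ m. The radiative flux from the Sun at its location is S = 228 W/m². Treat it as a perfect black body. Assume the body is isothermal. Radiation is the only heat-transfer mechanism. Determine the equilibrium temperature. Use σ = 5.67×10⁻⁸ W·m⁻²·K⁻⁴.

At equilibrium, absorbed power = emitted power.
Absorbing cross-section = πr² = 1.795×10¹³ m²; emitting surface = 4πr² = 7.178×10¹³ m² (ratio 4).
S·A_cross = εσ·A_surf·T⁴  ⇒  T⁴ = S/(4σ).
T⁴ = 1.00·228/(4·5.67×10⁻⁸) = 1.005×10⁹ K⁴.
T = (1.005×10⁹)^(1/4).

T ≈ 178 K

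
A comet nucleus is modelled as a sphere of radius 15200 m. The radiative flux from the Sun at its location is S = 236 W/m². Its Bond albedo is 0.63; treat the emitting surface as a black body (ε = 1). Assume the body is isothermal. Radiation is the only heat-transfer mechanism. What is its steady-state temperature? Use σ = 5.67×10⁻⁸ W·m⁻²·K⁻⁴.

At equilibrium, absorbed power = emitted power.
Absorbing cross-section = πr² = 7.258×10⁸ m²; emitting surface = 4πr² = 2.903×10⁹ m² (ratio 4).
(1−a)S·A_cross = εσ·A_surf·T⁴  ⇒  T⁴ = (1−a)S/(4σ).
T⁴ = 0.370·236/(4·5.67×10⁻⁸) = 3.850×10⁸ K⁴.
T = (3.850×10⁸)^(1/4).

T ≈ 140 K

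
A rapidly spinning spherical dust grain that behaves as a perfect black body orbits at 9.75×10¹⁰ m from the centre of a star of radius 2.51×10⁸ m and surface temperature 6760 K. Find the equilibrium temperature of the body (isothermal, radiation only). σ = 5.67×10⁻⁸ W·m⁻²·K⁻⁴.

The star's surface emits σT_*⁴; at distance d the flux is S = σT_*⁴(R_*/d)².
S = 5.67×10⁻⁸·(6760)⁴·(2.51×10⁸/9.75×10¹⁰)² = 784.7 W/m².
For an isothermal sphere T⁴ = (1−a)S/(4σ) = 3.460×10⁹ K⁴.

T ≈ 243 K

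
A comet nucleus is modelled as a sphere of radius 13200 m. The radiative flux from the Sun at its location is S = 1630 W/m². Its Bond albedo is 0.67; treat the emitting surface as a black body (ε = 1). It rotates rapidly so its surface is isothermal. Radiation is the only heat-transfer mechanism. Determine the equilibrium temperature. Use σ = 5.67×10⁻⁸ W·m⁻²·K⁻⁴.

At equilibrium, absorbed power = emitted power.
Absorbing cross-section = πr² = 5.474×10⁸ m²; emitting surface = 4πr² = 2.190×10⁹ m² (ratio 4).
(1−a)S·A_cross = εσ·A_surf·T⁴  ⇒  T⁴ = (1−a)S/(4σ).
T⁴ = 0.330·1630/(4·5.67×10⁻⁸) = 2.372×10⁹ K⁴.
T = (2.372×10⁹)^(1/4).

T ≈ 221 K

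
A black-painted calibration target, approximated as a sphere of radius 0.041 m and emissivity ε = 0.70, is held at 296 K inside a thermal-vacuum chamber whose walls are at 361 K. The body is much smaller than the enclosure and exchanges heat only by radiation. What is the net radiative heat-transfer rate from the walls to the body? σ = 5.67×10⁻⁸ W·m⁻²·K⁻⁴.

For a small grey body in a large enclosure: P_net = εσA(T_body⁴ − T_wall⁴).
A = 4πr² = 0.02112 m²; T_body⁴ − T_wall⁴ = 7.677×10⁹ − 1.698×10¹⁰ = -9.307×10⁹ K⁴.
|P_net| = 0.70·5.67×10⁻⁸·0.02112·9.307×10⁹.

P_net ≈ 7.80 W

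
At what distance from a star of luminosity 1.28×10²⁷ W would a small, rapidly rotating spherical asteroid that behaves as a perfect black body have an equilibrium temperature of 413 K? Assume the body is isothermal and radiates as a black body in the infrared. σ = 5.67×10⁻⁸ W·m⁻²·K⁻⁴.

For an isothermal black-emitting sphere, (1−a)S·πr² = σ·4πr²·T⁴ ⇒ S = 4σT⁴/(1−a).
S = 4·5.67×10⁻⁸·(413)⁴/1.00 = 6598 W/m².
Flux falls as S = L/(4πd²), so d = √(L/(4πS)) = √(1.28×10²⁷/(4π·6598)).

d ≈ 1.24×10¹¹ m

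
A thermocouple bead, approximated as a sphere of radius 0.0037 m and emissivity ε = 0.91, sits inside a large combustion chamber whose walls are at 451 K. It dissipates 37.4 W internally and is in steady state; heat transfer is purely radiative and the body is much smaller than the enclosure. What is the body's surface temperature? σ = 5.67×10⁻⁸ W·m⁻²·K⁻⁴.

T ≈ 1440 K

For a small grey body in a large enclosure, net radiated power = εσA(T⁴ − T_w⁴).
Steady state: P = εσA(T⁴ − T_w⁴) with A = 4πr² = 1.720×10⁻⁴ m².
T⁴ = P/(εσA) + T_w⁴ = 37.4/(0.91·5.67×10⁻⁸·1.720×10⁻⁴) + (451)⁴
    = 4.213×10¹² + 4.137×10¹⁰ = 4.255×10¹² K⁴.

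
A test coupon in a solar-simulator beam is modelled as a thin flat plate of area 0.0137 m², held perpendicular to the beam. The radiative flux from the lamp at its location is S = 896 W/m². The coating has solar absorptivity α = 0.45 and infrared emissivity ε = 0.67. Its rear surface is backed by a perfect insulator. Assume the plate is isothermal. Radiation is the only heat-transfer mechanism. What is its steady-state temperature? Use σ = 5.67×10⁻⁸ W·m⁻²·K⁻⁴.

At equilibrium, absorbed power = emitted power.
Absorbing cross-section = A = 0.01370 m²; emitting surface = A = 0.01370 m² (ratio 1).
αS·A_cross = εσ·A_surf·T⁴  ⇒  T⁴ = αS/(ε·1σ).
T⁴ = 0.450·896/(0.67·1·5.67×10⁻⁸) = 1.061×10¹⁰ K⁴.
T = (1.061×10¹⁰)^(1/4).

T ≈ 321 K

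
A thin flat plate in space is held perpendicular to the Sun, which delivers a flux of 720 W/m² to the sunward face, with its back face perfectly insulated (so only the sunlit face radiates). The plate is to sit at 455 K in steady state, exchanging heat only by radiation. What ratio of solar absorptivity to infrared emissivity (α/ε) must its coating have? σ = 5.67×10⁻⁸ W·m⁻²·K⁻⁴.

Balance: αS·A = εσ·1A·T⁴ ⇒ α/ε = σT⁴/S.
α/ε = 5.67×10⁻⁸·(455)⁴/720 = 5.67×10⁻⁸·4.286×10¹⁰/720.

α/ε ≈ 3.38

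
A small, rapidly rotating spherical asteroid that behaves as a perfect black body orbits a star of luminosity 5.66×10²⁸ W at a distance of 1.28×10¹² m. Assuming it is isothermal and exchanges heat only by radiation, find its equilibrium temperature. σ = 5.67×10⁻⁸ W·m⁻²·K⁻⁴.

First find the stellar flux at distance d: S = L/(4πd²) = 5.66×10²⁸/(4π·(1.28×10¹²)²) = 2749 W/m².
For an isothermal sphere, absorbed (1−a)S·πr² = emitted σ·4πr²·T⁴, so T⁴ = (1−a)S/(4σ).
T⁴ = 1.00·2749/(4·5.67×10⁻⁸) = 1.212×10¹⁰ K⁴.

T ≈ 332 K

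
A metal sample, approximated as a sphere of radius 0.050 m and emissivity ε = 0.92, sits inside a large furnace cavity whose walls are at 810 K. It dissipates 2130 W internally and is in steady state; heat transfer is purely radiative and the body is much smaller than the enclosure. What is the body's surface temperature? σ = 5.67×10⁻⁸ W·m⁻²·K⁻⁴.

For a small grey body in a large enclosure, net radiated power = εσA(T⁴ − T_w⁴).
Steady state: P = εσA(T⁴ − T_w⁴) with A = 4πr² = 0.03142 m².
T⁴ = P/(εσA) + T_w⁴ = 2130/(0.92·5.67×10⁻⁸·0.03142) + (810)⁴
    = 1.300×10¹² + 4.305×10¹¹ = 1.730×10¹² K⁴.

T ≈ 1150 K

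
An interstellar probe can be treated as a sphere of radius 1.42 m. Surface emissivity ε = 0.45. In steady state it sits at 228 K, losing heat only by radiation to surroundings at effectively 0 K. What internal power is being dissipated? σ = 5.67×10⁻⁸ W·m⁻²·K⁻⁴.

Steady state: P = εσA T⁴.
A = 4πr² = 25.34 m²; T⁴ = (228)⁴ = 2.702×10⁹ K⁴.
P = 0.45 × 5.67×10⁻⁸ × 25.34 × 2.702×10⁹.

P ≈ 1750 W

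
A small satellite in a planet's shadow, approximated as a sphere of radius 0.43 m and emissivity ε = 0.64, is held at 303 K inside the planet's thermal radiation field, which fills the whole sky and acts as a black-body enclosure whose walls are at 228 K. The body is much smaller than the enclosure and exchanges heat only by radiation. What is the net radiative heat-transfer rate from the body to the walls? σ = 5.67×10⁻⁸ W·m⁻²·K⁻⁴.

For a small grey body in a large enclosure: P_net = εσA(T_body⁴ − T_wall⁴).
A = 4πr² = 2.324 m²; T_body⁴ − T_wall⁴ = 8.429×10⁹ − 2.702×10⁹ = 5.727×10⁹ K⁴.
|P_net| = 0.64·5.67×10⁻⁸·2.324·5.727×10⁹.

P_net ≈ 483 W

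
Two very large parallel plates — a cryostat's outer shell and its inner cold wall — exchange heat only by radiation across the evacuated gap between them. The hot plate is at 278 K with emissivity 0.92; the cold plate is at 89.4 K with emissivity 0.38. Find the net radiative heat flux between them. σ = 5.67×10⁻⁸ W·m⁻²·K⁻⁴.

For two infinite grey parallel plates, q = σ(T₁⁴ − T₂⁴)/(1/ε₁ + 1/ε₂ − 1).
T₁⁴ − T₂⁴ = 5.973×10⁹ − 6.388×10⁷ = 5.909×10⁹ K⁴.
1/ε₁ + 1/ε₂ − 1 = 1.087 + 2.632 − 1 = 2.719.
q = 5.67×10⁻⁸ × 5.909×10⁹ / 2.719.

q ≈ 123 W/m²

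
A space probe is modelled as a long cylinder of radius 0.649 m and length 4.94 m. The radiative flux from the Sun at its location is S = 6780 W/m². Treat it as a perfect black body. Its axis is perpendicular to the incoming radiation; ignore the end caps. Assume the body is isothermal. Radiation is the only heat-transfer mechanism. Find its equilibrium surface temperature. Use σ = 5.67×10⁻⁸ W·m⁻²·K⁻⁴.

At equilibrium, absorbed power = emitted power.
Absorbing cross-section = 2rL = 6.412 m²; emitting surface = 2πrL = 20.14 m² (ratio π).
S·A_cross = εσ·A_surf·T⁴  ⇒  T⁴ = S/(πσ).
T⁴ = 1.00·6780/(π·5.67×10⁻⁸) = 3.806×10¹⁰ K⁴.
T = (3.806×10¹⁰)^(1/4).

T ≈ 442 K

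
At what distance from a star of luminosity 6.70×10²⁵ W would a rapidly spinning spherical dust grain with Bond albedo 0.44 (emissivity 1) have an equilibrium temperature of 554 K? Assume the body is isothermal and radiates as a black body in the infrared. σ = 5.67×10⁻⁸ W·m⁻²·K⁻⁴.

For an isothermal black-emitting sphere, (1−a)S·πr² = σ·4πr²·T⁴ ⇒ S = 4σT⁴/(1−a).
S = 4·5.67×10⁻⁸·(554)⁴/0.560 = 38150 W/m².
Flux falls as S = L/(4πd²), so d = √(L/(4πS)) = √(6.70×10²⁵/(4π·38150)).

d ≈ 1.18×10¹⁰ m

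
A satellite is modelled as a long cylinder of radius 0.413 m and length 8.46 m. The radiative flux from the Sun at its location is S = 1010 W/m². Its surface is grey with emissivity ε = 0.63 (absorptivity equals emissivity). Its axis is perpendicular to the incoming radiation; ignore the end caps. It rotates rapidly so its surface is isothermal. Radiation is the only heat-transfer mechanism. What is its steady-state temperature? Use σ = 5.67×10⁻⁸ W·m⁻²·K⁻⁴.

At equilibrium, absorbed power = emitted power.
Absorbing cross-section = 2rL = 6.988 m²; emitting surface = 2πrL = 21.95 m² (ratio π).
εS·A_cross = εσ·A_surf·T⁴  ⇒  T⁴ = S/(πσ)   (ε cancels).
T⁴ = 1010/(π·5.67×10⁻⁸) = 5.670×10⁹ K⁴.
T = (5.670×10⁹)^(1/4).

T ≈ 274 K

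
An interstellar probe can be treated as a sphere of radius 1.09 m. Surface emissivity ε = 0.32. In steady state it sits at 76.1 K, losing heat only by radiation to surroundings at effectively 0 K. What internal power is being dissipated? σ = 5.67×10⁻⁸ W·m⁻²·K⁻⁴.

P ≈ 9.09 W

Steady state: P = εσA T⁴.
A = 4πr² = 14.93 m²; T⁴ = (76.1)⁴ = 3.354×10⁷ K⁴.
P = 0.32 × 5.67×10⁻⁸ × 14.93 × 3.354×10⁷.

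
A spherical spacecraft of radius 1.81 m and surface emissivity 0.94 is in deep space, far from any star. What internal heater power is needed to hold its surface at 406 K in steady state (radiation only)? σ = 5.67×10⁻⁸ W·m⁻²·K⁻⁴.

P ≈ 59600 W

P = εσ·4πr²·T⁴.
4πr² = 41.17 m²; T⁴ = 2.717×10¹⁰ K⁴.
P = 0.94·5.67×10⁻⁸·41.17·2.717×10¹⁰.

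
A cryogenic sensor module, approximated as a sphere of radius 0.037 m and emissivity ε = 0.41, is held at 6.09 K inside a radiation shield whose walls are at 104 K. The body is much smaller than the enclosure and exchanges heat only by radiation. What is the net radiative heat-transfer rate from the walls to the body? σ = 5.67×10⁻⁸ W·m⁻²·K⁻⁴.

For a small grey body in a large enclosure: P_net = εσA(T_body⁴ − T_wall⁴).
A = 4πr² = 0.01720 m²; T_body⁴ − T_wall⁴ = 1376 − 1.170×10⁸ = -1.170×10⁸ K⁴.
|P_net| = 0.41·5.67×10⁻⁸·0.01720·1.170×10⁸.

P_net ≈ 0.0468 W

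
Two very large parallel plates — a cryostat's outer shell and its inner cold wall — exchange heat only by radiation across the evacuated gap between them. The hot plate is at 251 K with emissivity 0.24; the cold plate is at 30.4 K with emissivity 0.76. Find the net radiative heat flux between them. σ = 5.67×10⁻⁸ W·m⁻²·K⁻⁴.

For two infinite grey parallel plates, q = σ(T₁⁴ − T₂⁴)/(1/ε₁ + 1/ε₂ − 1).
T₁⁴ − T₂⁴ = 3.969×10⁹ − 8.541×10⁵ = 3.968×10⁹ K⁴.
1/ε₁ + 1/ε₂ − 1 = 4.167 + 1.316 − 1 = 4.482.
q = 5.67×10⁻⁸ × 3.968×10⁹ / 4.482.

q ≈ 50.2 W/m²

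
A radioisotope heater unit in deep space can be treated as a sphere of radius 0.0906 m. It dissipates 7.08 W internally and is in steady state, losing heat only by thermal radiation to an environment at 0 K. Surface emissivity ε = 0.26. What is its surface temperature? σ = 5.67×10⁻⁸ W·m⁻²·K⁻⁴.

Steady state: internal power = radiated power, P = εσA T⁴.
Radiating area A = 4πr² = 0.1031 m².
T⁴ = P/(εσA) = 7.08/(0.26·5.67×10⁻⁸·0.1031) = 4.656×10⁹ K⁴.
T = (4.656×10⁹)^(1/4).

T ≈ 261 K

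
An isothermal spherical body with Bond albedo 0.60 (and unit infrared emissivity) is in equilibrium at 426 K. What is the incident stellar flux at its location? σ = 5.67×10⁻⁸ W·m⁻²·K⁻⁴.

(1−a)S·πr² = σ·4πr²·T⁴ ⇒ S = 4σT⁴/(1−a).
S = 4·5.67×10⁻⁸·3.293×10¹⁰/0.400.

S ≈ 18700 W/m²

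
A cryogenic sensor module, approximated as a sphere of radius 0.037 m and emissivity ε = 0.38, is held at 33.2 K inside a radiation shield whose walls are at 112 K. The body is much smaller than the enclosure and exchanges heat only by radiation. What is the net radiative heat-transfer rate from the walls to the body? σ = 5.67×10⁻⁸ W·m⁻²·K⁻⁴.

P_net ≈ 0.0579 W

For a small grey body in a large enclosure: P_net = εσA(T_body⁴ − T_wall⁴).
A = 4πr² = 0.01720 m²; T_body⁴ − T_wall⁴ = 1.215×10⁶ − 1.574×10⁸ = -1.561×10⁸ K⁴.
|P_net| = 0.38·5.67×10⁻⁸·0.01720·1.561×10⁸.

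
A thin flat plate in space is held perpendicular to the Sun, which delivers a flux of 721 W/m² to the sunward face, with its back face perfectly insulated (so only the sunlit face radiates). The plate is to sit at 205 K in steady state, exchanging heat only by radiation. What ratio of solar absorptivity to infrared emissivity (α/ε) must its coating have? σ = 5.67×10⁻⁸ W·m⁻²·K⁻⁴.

α/ε ≈ 0.139

Balance: αS·A = εσ·1A·T⁴ ⇒ α/ε = σT⁴/S.
α/ε = 5.67×10⁻⁸·(205)⁴/721 = 5.67×10⁻⁸·1.766×10⁹/721.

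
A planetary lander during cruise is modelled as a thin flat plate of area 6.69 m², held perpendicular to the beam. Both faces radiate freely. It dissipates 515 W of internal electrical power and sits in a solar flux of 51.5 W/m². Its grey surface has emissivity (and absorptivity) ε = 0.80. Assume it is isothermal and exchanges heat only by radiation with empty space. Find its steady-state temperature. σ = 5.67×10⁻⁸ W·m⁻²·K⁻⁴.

At steady state, absorbed solar power + internal power = radiated power.
Absorbed: α·S·A_cross = 0.80·51.5·6.690 = 275.6 W (cross-section A).
Total input = 275.6 + 515 = 790.6 W.
Radiated: εσ·A_surf·T⁴ with A_surf = 2A = 13.38 m².
T⁴ = 790.6/(0.80·5.67×10⁻⁸·13.38) = 1.303×10⁹ K⁴.

T ≈ 190 K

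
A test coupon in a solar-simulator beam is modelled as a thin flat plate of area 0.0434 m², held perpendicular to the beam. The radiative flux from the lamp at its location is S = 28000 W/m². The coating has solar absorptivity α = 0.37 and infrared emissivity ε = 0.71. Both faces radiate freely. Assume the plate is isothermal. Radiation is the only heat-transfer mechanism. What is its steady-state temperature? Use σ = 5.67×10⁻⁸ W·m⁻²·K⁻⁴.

At equilibrium, absorbed power = emitted power.
Absorbing cross-section = A = 0.04340 m²; emitting surface = 2A = 0.08680 m² (ratio 2).
αS·A_cross = εσ·A_surf·T⁴  ⇒  T⁴ = αS/(ε·2σ).
T⁴ = 0.370·28000/(0.71·2·5.67×10⁻⁸) = 1.287×10¹¹ K⁴.
T = (1.287×10¹¹)^(1/4).

T ≈ 599 K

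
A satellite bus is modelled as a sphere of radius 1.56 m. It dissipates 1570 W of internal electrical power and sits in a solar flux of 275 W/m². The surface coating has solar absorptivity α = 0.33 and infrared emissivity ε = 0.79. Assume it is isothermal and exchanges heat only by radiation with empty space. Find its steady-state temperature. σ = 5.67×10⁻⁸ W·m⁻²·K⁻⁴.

At steady state, absorbed solar power + internal power = radiated power.
Absorbed: α·S·A_cross = 0.33·275·7.645 = 693.8 W (cross-section πr²).
Total input = 693.8 + 1570 = 2264 W.
Radiated: εσ·A_surf·T⁴ with A_surf = 4πr² = 30.58 m².
T⁴ = 2264/(0.79·5.67×10⁻⁸·30.58) = 1.653×10⁹ K⁴.

T ≈ 202 K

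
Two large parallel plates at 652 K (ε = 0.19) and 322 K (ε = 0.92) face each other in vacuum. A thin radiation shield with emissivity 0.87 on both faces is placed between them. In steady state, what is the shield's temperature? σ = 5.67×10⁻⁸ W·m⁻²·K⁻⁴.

In steady state the net flux on the hot side equals that on the cold side.
σ(T₁⁴−T_s⁴)/D₁ = σ(T_s⁴−T₂⁴)/D₂, with D₁ = 1/ε₁+1/ε_s−1 = 5.413, D₂ = 1/ε_s+1/ε₂−1 = 1.236.
Solve for T_s⁴: T_s⁴ = (D₂·T₁⁴ + D₁·T₂⁴)/(D₁+D₂) = 4.236×10¹⁰ K⁴.

T_s ≈ 454 K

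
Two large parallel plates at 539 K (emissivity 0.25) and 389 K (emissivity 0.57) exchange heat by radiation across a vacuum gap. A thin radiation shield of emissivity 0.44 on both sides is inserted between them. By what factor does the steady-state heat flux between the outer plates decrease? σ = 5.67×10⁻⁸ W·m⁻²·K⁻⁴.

Without shield: q₀ = σΔ(T⁴)/(1/ε₁+1/ε₂−1) with denominator 4.754.
With shield the two gaps are in series; the resistances add: (1/ε₁+1/ε_s−1)+(1/ε_s+1/ε₂−1) = 5.273+3.027 = 8.300.
Heat-flux ratio q₀/q = 8.300/4.754.

factor ≈ 1.75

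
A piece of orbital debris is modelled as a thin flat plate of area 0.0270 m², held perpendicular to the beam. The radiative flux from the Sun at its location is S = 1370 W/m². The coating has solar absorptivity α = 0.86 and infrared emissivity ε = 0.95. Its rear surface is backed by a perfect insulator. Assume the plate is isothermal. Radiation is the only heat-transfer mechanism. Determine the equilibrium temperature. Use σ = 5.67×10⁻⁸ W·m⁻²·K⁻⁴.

At equilibrium, absorbed power = emitted power.
Absorbing cross-section = A = 0.02700 m²; emitting surface = A = 0.02700 m² (ratio 1).
αS·A_cross = εσ·A_surf·T⁴  ⇒  T⁴ = αS/(ε·1σ).
T⁴ = 0.860·1370/(0.95·1·5.67×10⁻⁸) = 2.187×10¹⁰ K⁴.
T = (2.187×10¹⁰)^(1/4).

T ≈ 385 K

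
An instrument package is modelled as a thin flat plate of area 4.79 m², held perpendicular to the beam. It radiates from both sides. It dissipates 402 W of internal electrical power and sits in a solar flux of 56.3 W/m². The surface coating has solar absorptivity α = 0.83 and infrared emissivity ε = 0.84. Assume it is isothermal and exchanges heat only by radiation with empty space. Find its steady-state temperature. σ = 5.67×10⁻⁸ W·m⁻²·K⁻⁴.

T ≈ 192 K

At steady state, absorbed solar power + internal power = radiated power.
Absorbed: α·S·A_cross = 0.83·56.3·4.790 = 223.8 W (cross-section A).
Total input = 223.8 + 402 = 625.8 W.
Radiated: εσ·A_surf·T⁴ with A_surf = 2A = 9.580 m².
T⁴ = 625.8/(0.84·5.67×10⁻⁸·9.580) = 1.372×10⁹ K⁴.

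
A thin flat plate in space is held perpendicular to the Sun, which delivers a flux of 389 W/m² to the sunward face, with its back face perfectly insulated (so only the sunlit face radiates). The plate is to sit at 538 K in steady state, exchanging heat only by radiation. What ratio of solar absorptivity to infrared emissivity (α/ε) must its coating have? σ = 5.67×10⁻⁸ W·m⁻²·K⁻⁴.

α/ε ≈ 12.2

Balance: αS·A = εσ·1A·T⁴ ⇒ α/ε = σT⁴/S.
α/ε = 5.67×10⁻⁸·(538)⁴/389 = 5.67×10⁻⁸·8.378×10¹⁰/389.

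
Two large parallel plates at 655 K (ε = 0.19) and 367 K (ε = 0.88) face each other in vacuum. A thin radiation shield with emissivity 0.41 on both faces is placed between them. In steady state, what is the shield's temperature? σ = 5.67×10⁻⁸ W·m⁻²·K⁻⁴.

In steady state the net flux on the hot side equals that on the cold side.
σ(T₁⁴−T_s⁴)/D₁ = σ(T_s⁴−T₂⁴)/D₂, with D₁ = 1/ε₁+1/ε_s−1 = 6.702, D₂ = 1/ε_s+1/ε₂−1 = 2.575.
Solve for T_s⁴: T_s⁴ = (D₂·T₁⁴ + D₁·T₂⁴)/(D₁+D₂) = 6.420×10¹⁰ K⁴.

T_s ≈ 503 K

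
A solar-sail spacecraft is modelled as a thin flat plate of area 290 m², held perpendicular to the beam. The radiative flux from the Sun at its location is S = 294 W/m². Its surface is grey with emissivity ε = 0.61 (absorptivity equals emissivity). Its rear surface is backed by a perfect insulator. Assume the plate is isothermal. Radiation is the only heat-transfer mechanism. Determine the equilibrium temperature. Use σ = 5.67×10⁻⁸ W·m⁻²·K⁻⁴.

At equilibrium, absorbed power = emitted power.
Absorbing cross-section = A = 290.0 m²; emitting surface = A = 290.0 m² (ratio 1).
εS·A_cross = εσ·A_surf·T⁴  ⇒  T⁴ = S/(1σ)   (ε cancels).
T⁴ = 294/(1·5.67×10⁻⁸) = 5.185×10⁹ K⁴.
T = (5.185×10⁹)^(1/4).

T ≈ 268 K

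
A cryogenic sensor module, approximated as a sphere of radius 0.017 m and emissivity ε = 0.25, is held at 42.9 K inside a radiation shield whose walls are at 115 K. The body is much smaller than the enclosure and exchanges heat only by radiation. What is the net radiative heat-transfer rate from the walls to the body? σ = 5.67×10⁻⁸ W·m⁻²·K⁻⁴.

P_net ≈ 0.00883 W

For a small grey body in a large enclosure: P_net = εσA(T_body⁴ − T_wall⁴).
A = 4πr² = 0.003632 m²; T_body⁴ − T_wall⁴ = 3.387×10⁶ − 1.749×10⁸ = -1.715×10⁸ K⁴.
|P_net| = 0.25·5.67×10⁻⁸·0.003632·1.715×10⁸.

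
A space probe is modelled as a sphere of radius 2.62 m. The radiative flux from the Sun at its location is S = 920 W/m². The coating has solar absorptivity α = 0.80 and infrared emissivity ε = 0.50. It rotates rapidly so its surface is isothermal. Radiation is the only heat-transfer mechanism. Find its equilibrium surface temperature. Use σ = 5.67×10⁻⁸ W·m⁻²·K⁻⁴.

At equilibrium, absorbed power = emitted power.
Absorbing cross-section = πr² = 21.57 m²; emitting surface = 4πr² = 86.26 m² (ratio 4).
αS·A_cross = εσ·A_surf·T⁴  ⇒  T⁴ = αS/(ε·4σ).
T⁴ = 0.800·920/(0.50·4·5.67×10⁻⁸) = 6.490×10⁹ K⁴.
T = (6.490×10⁹)^(1/4).

T ≈ 284 K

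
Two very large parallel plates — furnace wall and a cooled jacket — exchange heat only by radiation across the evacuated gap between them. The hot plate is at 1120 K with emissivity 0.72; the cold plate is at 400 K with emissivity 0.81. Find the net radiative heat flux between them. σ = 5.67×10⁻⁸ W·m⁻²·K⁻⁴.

For two infinite grey parallel plates, q = σ(T₁⁴ − T₂⁴)/(1/ε₁ + 1/ε₂ − 1).
T₁⁴ − T₂⁴ = 1.574×10¹² − 2.560×10¹⁰ = 1.548×10¹² K⁴.
1/ε₁ + 1/ε₂ − 1 = 1.389 + 1.235 − 1 = 1.623.
q = 5.67×10⁻⁸ × 1.548×10¹² / 1.623.

q ≈ 54100 W/m²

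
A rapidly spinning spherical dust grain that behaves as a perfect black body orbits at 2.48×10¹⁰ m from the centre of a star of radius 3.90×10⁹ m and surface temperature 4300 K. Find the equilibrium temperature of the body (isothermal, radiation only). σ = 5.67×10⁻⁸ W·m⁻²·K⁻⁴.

T ≈ 1210 K

The star's surface emits σT_*⁴; at distance d the flux is S = σT_*⁴(R_*/d)².
S = 5.67×10⁻⁸·(4300)⁴·(3.90×10⁹/2.48×10¹⁰)² = 4.794×10⁵ W/m².
For an isothermal sphere T⁴ = (1−a)S/(4σ) = 2.114×10¹² K⁴.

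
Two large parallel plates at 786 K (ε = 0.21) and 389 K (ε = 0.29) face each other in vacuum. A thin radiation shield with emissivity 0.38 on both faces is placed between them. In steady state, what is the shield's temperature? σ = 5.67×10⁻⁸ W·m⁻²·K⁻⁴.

In steady state the net flux on the hot side equals that on the cold side.
σ(T₁⁴−T_s⁴)/D₁ = σ(T_s⁴−T₂⁴)/D₂, with D₁ = 1/ε₁+1/ε_s−1 = 6.393, D₂ = 1/ε_s+1/ε₂−1 = 5.080.
Solve for T_s⁴: T_s⁴ = (D₂·T₁⁴ + D₁·T₂⁴)/(D₁+D₂) = 1.817×10¹¹ K⁴.

T_s ≈ 653 K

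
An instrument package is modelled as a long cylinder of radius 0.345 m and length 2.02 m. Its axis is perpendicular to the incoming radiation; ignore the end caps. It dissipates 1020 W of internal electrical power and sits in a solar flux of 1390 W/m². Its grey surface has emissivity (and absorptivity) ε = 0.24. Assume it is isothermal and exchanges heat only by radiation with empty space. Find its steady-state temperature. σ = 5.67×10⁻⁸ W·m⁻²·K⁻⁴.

At steady state, absorbed solar power + internal power = radiated power.
Absorbed: α·S·A_cross = 0.24·1390·1.394 = 465.0 W (cross-section 2rL).
Total input = 465.0 + 1020 = 1485 W.
Radiated: εσ·A_surf·T⁴ with A_surf = 2πrL = 4.379 m².
T⁴ = 1485/(0.24·5.67×10⁻⁸·4.379) = 2.492×10¹⁰ K⁴.

T ≈ 397 K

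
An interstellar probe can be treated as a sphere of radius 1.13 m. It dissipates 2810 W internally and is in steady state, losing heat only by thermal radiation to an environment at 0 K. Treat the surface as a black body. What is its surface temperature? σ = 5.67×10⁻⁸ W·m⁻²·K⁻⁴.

T ≈ 236 K

Steady state: internal power = radiated power, P = εσA T⁴.
Radiating area A = 4πr² = 16.05 m².
T⁴ = P/(εσA) = 2810/(1.0·5.67×10⁻⁸·16.05) = 3.089×10⁹ K⁴.
T = (3.089×10⁹)^(1/4).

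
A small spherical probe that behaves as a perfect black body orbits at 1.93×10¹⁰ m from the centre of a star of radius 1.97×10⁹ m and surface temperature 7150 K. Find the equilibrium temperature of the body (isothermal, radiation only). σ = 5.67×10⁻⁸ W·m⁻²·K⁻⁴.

T ≈ 1620 K

The star's surface emits σT_*⁴; at distance d the flux is S = σT_*⁴(R_*/d)².
S = 5.67×10⁻⁸·(7150)⁴·(1.97×10⁹/1.93×10¹⁰)² = 1.544×10⁶ W/m².
For an isothermal sphere T⁴ = (1−a)S/(4σ) = 6.807×10¹² K⁴.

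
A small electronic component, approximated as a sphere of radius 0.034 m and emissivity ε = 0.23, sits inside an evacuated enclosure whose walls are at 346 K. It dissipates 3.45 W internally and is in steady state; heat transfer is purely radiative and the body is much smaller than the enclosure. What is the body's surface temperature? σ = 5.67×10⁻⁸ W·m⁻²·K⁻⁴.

T ≈ 425 K

For a small grey body in a large enclosure, net radiated power = εσA(T⁴ − T_w⁴).
Steady state: P = εσA(T⁴ − T_w⁴) with A = 4πr² = 0.01453 m².
T⁴ = P/(εσA) + T_w⁴ = 3.45/(0.23·5.67×10⁻⁸·0.01453) + (346)⁴
    = 1.821×10¹⁰ + 1.433×10¹⁰ = 3.254×10¹⁰ K⁴.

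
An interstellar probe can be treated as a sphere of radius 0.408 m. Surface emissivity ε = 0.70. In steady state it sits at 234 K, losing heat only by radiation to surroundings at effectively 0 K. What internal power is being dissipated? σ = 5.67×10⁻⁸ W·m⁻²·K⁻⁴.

Steady state: P = εσA T⁴.
A = 4πr² = 2.092 m²; T⁴ = (234)⁴ = 2.998×10⁹ K⁴.
P = 0.70 × 5.67×10⁻⁸ × 2.092 × 2.998×10⁹.

P ≈ 249 W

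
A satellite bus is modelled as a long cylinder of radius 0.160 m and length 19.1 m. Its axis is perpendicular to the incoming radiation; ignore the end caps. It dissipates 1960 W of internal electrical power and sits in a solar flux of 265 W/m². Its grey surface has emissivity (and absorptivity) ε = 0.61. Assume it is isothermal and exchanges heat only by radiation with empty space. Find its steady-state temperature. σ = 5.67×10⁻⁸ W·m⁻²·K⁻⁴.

At steady state, absorbed solar power + internal power = radiated power.
Absorbed: α·S·A_cross = 0.61·265·6.112 = 988.0 W (cross-section 2rL).
Total input = 988.0 + 1960 = 2948 W.
Radiated: εσ·A_surf·T⁴ with A_surf = 2πrL = 19.20 m².
T⁴ = 2948/(0.61·5.67×10⁻⁸·19.20) = 4.439×10⁹ K⁴.

T ≈ 258 K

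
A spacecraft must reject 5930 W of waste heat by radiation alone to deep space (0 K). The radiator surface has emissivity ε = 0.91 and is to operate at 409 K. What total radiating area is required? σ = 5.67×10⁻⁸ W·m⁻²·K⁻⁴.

A ≈ 4.11 m²

P = εσA T⁴ ⇒ A = P/(εσT⁴).
T⁴ = 2.798×10¹⁰ K⁴.
A = 5930/(0.91 × 5.67×10⁻⁸ × 2.798×10¹⁰).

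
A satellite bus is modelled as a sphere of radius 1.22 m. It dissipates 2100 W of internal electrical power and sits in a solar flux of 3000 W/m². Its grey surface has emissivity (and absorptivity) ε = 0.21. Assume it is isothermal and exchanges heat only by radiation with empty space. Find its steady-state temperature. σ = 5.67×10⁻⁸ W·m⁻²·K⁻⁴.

T ≈ 388 K

At steady state, absorbed solar power + internal power = radiated power.
Absorbed: α·S·A_cross = 0.21·3000·4.676 = 2946 W (cross-section πr²).
Total input = 2946 + 2100 = 5046 W.
Radiated: εσ·A_surf·T⁴ with A_surf = 4πr² = 18.70 m².
T⁴ = 5046/(0.21·5.67×10⁻⁸·18.70) = 2.266×10¹⁰ K⁴.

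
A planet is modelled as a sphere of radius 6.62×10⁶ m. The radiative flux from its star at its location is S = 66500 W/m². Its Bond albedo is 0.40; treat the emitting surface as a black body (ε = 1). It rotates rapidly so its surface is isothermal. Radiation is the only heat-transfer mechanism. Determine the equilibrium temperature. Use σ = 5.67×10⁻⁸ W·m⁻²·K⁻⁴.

At equilibrium, absorbed power = emitted power.
Absorbing cross-section = πr² = 1.377×10¹⁴ m²; emitting surface = 4πr² = 5.507×10¹⁴ m² (ratio 4).
(1−a)S·A_cross = εσ·A_surf·T⁴  ⇒  T⁴ = (1−a)S/(4σ).
T⁴ = 0.600·66500/(4·5.67×10⁻⁸) = 1.759×10¹¹ K⁴.
T = (1.759×10¹¹)^(1/4).

T ≈ 648 K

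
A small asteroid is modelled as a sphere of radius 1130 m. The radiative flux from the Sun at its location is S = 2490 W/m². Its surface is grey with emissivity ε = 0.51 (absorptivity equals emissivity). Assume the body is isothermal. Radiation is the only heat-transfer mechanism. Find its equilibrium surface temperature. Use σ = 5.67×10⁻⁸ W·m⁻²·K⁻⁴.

At equilibrium, absorbed power = emitted power.
Absorbing cross-section = πr² = 4.011×10⁶ m²; emitting surface = 4πr² = 1.605×10⁷ m² (ratio 4).
εS·A_cross = εσ·A_surf·T⁴  ⇒  T⁴ = S/(4σ)   (ε cancels).
T⁴ = 2490/(4·5.67×10⁻⁸) = 1.098×10¹⁰ K⁴.
T = (1.098×10¹⁰)^(1/4).

T ≈ 324 K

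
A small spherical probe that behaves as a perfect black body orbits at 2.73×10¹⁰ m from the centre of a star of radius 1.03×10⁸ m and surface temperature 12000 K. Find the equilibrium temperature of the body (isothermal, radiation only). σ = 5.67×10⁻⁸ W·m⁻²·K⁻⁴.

T ≈ 521 K

The star's surface emits σT_*⁴; at distance d the flux is S = σT_*⁴(R_*/d)².
S = 5.67×10⁻⁸·(12000)⁴·(1.03×10⁸/2.73×10¹⁰)² = 16740 W/m².
For an isothermal sphere T⁴ = (1−a)S/(4σ) = 7.379×10¹⁰ K⁴.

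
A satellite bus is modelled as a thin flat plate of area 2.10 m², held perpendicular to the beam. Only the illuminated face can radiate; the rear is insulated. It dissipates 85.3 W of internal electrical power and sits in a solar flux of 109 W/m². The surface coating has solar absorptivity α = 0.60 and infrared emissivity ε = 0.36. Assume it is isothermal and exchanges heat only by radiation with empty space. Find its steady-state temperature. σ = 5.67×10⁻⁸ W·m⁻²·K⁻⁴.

At steady state, absorbed solar power + internal power = radiated power.
Absorbed: α·S·A_cross = 0.60·109·2.100 = 137.3 W (cross-section A).
Total input = 137.3 + 85.3 = 222.6 W.
Radiated: εσ·A_surf·T⁴ with A_surf = A = 2.100 m².
T⁴ = 222.6/(0.36·5.67×10⁻⁸·2.100) = 5.194×10⁹ K⁴.

T ≈ 268 K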